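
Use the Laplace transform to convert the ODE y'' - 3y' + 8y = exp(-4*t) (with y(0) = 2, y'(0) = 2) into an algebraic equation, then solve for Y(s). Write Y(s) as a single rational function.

Y(s) = (2*s^2 + 4*s - 15)/(s^3 + s^2 - 4*s + 32)

Take the Laplace transform of both sides.
The derivative rules (L{y''} = s^2 Y - s·y(0) - y'(0) and L{y'} = sY - y(0), with y(0) = 2, y'(0) = 2) turn the left side into (s^2 - 3*s + 8)Y - (2*s - 4).
The right side is L{exp(-4*t)} = 1/(s + 4).
So (s^2 - 3*s + 8)Y = 1/(s + 4) + (2*s - 4).
Isolate Y and clear denominators.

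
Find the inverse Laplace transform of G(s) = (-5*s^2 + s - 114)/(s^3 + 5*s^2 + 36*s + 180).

sin(6*t) - cos(6*t) - 4*exp(-5*t)

Factor the denominator: s^3 + 5*s^2 + 36*s + 180 = (s + 5)*(s^2 + 36).
Partial fraction decomposition gives [-4/(s + 5)] + [-s/(s^2 + 36)] + [6/(s^2 + 36)].
Invert each term: -4/(s + 5) ↔ -4e^(-5t); -1·s/(s^2 + 36) ↔ -cos(6t); 1·6/(s^2 + 36) ↔ sin(6t).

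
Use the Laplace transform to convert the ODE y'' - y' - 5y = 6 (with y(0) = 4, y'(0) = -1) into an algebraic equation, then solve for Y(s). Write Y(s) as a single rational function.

Transform both sides with L{·}.
With L{y''} = s^2 Y - s·y(0) - y'(0) and L{y'} = sY - y(0), with y(0) = 4, y'(0) = -1: the LHS transforms to (s^2 - s - 5)Y - (4*s - 5).
The right side is L{6} = 6/s.
So (s^2 - s - 5)Y = 6/s + (4*s - 5).
Isolate Y and clear denominators.

Y(s) = (4*s^2 - 5*s + 6)/(s^3 - s^2 - 5*s)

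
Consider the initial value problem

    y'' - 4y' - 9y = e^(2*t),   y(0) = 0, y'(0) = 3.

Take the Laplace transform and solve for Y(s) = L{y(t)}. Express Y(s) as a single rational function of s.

Y(s) = (3*s - 5)/(s^3 - 6*s^2 - s + 18)

Take the Laplace transform of both sides.
The derivative rules (L{y''} = s^2 Y - s·y(0) - y'(0) and L{y'} = sY - y(0), with y(0) = 0, y'(0) = 3) turn the left side into (s^2 - 4*s - 9)Y - (3).
The right side is L{e^(2*t)} = 1/(s - 2).
So (s^2 - 4*s - 9)Y = 1/(s - 2) + (3).
Divide through and combine into a single rational function.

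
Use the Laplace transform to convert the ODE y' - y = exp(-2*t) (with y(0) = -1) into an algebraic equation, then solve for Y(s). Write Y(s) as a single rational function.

Y(s) = (-s - 1)/(s^2 + s - 2)

Laplace-transform each side.
With L{y'} = sY - y(0) = sY - (-1): the LHS transforms to (s - 1)Y - (-1).
The right side is L{exp(-2*t)} = 1/(s + 2).
So (s - 1)Y = 1/(s + 2) + (-1).
Divide through and combine into a single rational function.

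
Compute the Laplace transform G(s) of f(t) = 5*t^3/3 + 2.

G(s) = 2/s + 10/s^4

Apply the Laplace transform termwise.
(5/3)·[L{t^3} = 3!/s^4 = 6/s^4]; L{2} = 2/s.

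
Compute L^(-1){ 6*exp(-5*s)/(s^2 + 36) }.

The factor e^(-5s) signals a time shift by c = 5 (second shifting theorem).
L{sin(6t)} = 6/(s^2 + 36), so L^-1{6/(s^2 + 36)} = sin(6*t).
Hence the inverse is u(t - 5) times that function evaluated at t - 5.

Heaviside(t - 5)*(sin(6*t - 30))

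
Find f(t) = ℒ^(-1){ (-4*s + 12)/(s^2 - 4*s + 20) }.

f(t) = exp(2*t)*sin(4*t) - 4*exp(2*t)*cos(4*t)

Complete the square in the denominator: s^2 - 4*s + 20 = (s - 2)^2 + 4^2.
Split the numerator to match: -4*s + 12 = -4·(s - 2) + 1·4.
Invert each term: -4·(s - 2)/((s - 2)^2 + 16) ↔ -4e^(2t)cos(4t); 1·4/((s - 2)^2 + 16) ↔ e^(2t)sin(4t).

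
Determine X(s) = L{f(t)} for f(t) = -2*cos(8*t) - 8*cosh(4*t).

By linearity of the Laplace transform, transform each term separately.
(-8)·[L{cosh(4t)} = s/(s^2 - 16)]; (-2)·[L{cos(8t)} = s/(s^2 + 64)].

X(s) = -2*s/(s^2 + 64) - 8*s/(s^2 - 16)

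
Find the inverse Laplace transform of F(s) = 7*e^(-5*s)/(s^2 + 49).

The factor e^(-5s) signals a time shift by c = 5 (second shifting theorem).
L{sin(7t)} = 7/(s^2 + 49), so L^-1{7/(s^2 + 49)} = sin(7*t).
Hence the inverse is u(t - 5) times that function evaluated at t - 5.

Heaviside(t - 5)*(sin(7*t - 35))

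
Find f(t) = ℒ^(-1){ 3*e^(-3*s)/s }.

The factor e^(-3s) signals a time shift by c = 3 (second shifting theorem).
L{3} = 3/s, so L^-1{3/s} = 3.
Hence the inverse is u(t - 3) times that function evaluated at t - 3.

f(t) = Heaviside(t - 3)*(3)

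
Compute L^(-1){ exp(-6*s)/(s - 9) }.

Heaviside(t - 6)*(exp(9*t - 54))

The factor e^(-6s) signals a time shift by c = 6 (second shifting theorem).
L{e^(9t)} = 1/(s - 9), so L^-1{1/(s - 9)} = exp(9*t).
Hence the inverse is u(t - 6) times that function evaluated at t - 6.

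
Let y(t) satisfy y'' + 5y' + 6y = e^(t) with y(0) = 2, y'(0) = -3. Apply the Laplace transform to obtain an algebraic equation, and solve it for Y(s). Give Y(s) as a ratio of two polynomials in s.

Y(s) = (2*s^2 + 5*s - 6)/(s^3 + 4*s^2 + s - 6)

Apply the Laplace transform to the equation.
With L{y''} = s^2 Y - s·y(0) - y'(0) and L{y'} = sY - y(0), with y(0) = 2, y'(0) = -3: the LHS transforms to (s^2 + 5*s + 6)Y - (2*s + 7).
The right side is L{e^(t)} = 1/(s - 1).
So (s^2 + 5*s + 6)Y = 1/(s - 1) + (2*s + 7).
Divide through and combine into a single rational function.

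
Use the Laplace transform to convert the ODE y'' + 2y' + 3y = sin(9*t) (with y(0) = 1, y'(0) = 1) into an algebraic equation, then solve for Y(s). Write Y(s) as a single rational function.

Take the Laplace transform of both sides.
The derivative rules (L{y''} = s^2 Y - s·y(0) - y'(0) and L{y'} = sY - y(0), with y(0) = 1, y'(0) = 1) turn the left side into (s^2 + 2*s + 3)Y - (s + 3).
The right side is L{sin(9*t)} = 9/(s^2 + 81).
So (s^2 + 2*s + 3)Y = 9/(s^2 + 81) + (s + 3).
Solve for Y(s) and write it as one ratio of polynomials.

Y(s) = (s^3 + 3*s^2 + 81*s + 252)/(s^4 + 2*s^3 + 84*s^2 + 162*s + 243)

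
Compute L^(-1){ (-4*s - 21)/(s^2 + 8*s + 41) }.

Complete the square in the denominator: s^2 + 8*s + 41 = (s + 4)^2 + 5^2.
Split the numerator to match: -4*s - 21 = -4·(s + 4) - 1·5.
Invert each term: -4·(s + 4)/((s + 4)^2 + 25) ↔ -4e^(-4t)cos(5t); -1·5/((s + 4)^2 + 25) ↔ -e^(-4t)sin(5t).

-exp(-4*t)*sin(5*t) - 4*exp(-4*t)*cos(5*t)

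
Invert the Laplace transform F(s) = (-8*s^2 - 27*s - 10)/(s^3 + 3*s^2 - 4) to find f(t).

f(t) = -4*t*exp(-2*t) - 5*exp(t) - 3*exp(-2*t)

Factor the denominator: s^3 + 3*s^2 - 4 = (s - 1)*(s + 2)^2.
Partial fraction decomposition gives [-3/(s + 2)] + [-4/(s + 2)^2] + [-5/(s - 1)].
Invert each term: -3/(s + 2) ↔ -3e^(-2t); -4/(s + 2)^2 ↔ -4t·e^(-2t); -5/(s - 1) ↔ -5e^(t).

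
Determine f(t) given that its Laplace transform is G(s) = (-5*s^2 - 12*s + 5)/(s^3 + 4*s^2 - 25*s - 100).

f(t) = -2*exp(5*t) + 3*exp(-4*t) - 6*exp(-5*t)

Factor the denominator: s^3 + 4*s^2 - 25*s - 100 = (s - 5)*(s + 4)*(s + 5).
Partial fraction decomposition gives [-2/(s - 5)] + [3/(s + 4)] + [-6/(s + 5)].
Invert each term: -2/(s - 5) ↔ -2e^(5t); 3/(s + 4) ↔ 3e^(-4t); -6/(s + 5) ↔ -6e^(-5t).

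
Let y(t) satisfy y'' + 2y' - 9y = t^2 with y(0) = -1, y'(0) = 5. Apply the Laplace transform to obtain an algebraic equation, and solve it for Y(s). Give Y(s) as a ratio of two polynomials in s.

Y(s) = (-s^4 + 3*s^3 + 2)/(s^5 + 2*s^4 - 9*s^3)

Apply the Laplace transform to the equation.
The derivative rules (L{y''} = s^2 Y - s·y(0) - y'(0) and L{y'} = sY - y(0), with y(0) = -1, y'(0) = 5) turn the left side into (s^2 + 2*s - 9)Y - (-s + 3).
The right side is L{t^2} = 2/s^3.
So (s^2 + 2*s - 9)Y = 2/s^3 + (-s + 3).
Isolate Y and clear denominators.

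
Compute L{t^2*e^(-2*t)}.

L{e^(-2t)} = 1/(s + 2).
Then apply L{t^2·g(t)} = (-1)^2 d^2/ds^2[H(s)] with H(s) = 1/(s + 2):
differentiating 2 times and applying the sign gives 2/(s + 2)^3.

2/(s + 2)^3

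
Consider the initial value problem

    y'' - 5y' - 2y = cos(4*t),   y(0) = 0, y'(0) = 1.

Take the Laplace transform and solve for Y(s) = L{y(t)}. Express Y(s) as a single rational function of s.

Y(s) = (s^2 + s + 16)/(s^4 - 5*s^3 + 14*s^2 - 80*s - 32)

Transform both sides with L{·}.
The derivative rules (L{y''} = s^2 Y - s·y(0) - y'(0) and L{y'} = sY - y(0), with y(0) = 0, y'(0) = 1) turn the left side into (s^2 - 5*s - 2)Y - (1).
The right side is L{cos(4*t)} = s/(s^2 + 16).
So (s^2 - 5*s - 2)Y = s/(s^2 + 16) + (1).
Solve for Y(s) and write it as one ratio of polynomials.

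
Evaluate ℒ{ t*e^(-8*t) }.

L{e^(-8t)} = 1/(s + 8).
Then apply L{t·g(t)} = -d/ds[G(s)] with G(s) = 1/(s + 8):
differentiating 1 time and applying the sign gives (s + 8)^(-2).

(s + 8)^(-2)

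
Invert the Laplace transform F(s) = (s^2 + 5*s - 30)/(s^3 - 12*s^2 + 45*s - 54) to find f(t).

f(t) = 2*t*exp(3*t) + 4*exp(6*t) - 3*exp(3*t)

Factor the denominator: s^3 - 12*s^2 + 45*s - 54 = (s - 6)*(s - 3)^2.
Partial fraction decomposition gives [-3/(s - 3)] + [2/(s - 3)^2] + [4/(s - 6)].
Invert each term: -3/(s - 3) ↔ -3e^(3t); 2/(s - 3)^2 ↔ 2t·e^(3t); 4/(s - 6) ↔ 4e^(6t).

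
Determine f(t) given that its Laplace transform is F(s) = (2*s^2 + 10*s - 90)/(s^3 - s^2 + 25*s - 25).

f(t) = -3*exp(t) + 3*sin(5*t) + 5*cos(5*t)

Factor the denominator: s^3 - s^2 + 25*s - 25 = (s - 1)*(s^2 + 25).
Partial fraction decomposition gives [-3/(s - 1)] + [5*s/(s^2 + 25)] + [15/(s^2 + 25)].
Invert each term: -3/(s - 1) ↔ -3e^(t); 5·s/(s^2 + 25) ↔ 5cos(5t); 3·5/(s^2 + 25) ↔ 3sin(5t).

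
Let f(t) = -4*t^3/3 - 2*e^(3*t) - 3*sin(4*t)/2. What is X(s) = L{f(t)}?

Apply the Laplace transform termwise.
(-3/2)·[L{sin(4t)} = 4/(s^2 + 16)]; (-4/3)·[L{t^3} = 3!/s^4 = 6/s^4]; (-2)·[L{e^(3t)} = 1/(s - 3)].

X(s) = -6/(s^2 + 16) - 2/(s - 3) - 8/s^4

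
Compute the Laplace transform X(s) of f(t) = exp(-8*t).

X(s) = 1/(s + 8)

L{e^(-8t)} = 1/(s + 8).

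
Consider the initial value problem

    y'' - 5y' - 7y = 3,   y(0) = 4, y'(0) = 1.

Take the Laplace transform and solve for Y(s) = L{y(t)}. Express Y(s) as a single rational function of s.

Transform both sides with L{·}.
Using L{y''} = s^2 Y - s·y(0) - y'(0) and L{y'} = sY - y(0), with y(0) = 4, y'(0) = 1, the left side becomes (s^2 - 5*s - 7)Y - (4*s - 19).
The right side is L{3} = 3/s.
So (s^2 - 5*s - 7)Y = 3/s + (4*s - 19).
Divide through and combine into a single rational function.

Y(s) = (4*s^2 - 19*s + 3)/(s^3 - 5*s^2 - 7*s)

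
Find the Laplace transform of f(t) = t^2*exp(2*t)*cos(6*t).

2*(s - 2)*(s^2 - 4*s - 104)/(s^2 - 4*s + 40)^3

L{cos(6t)} = s/(s^2 + 36).
Multiplying by e^(2t) shifts s → s - 2, so L{exp(2*t)*cos(6*t)} = (s - 2)/((s - 2)^2 + 36).
Then apply L{t^2·g(t)} = (-1)^2 d^2/ds^2[G(s)] with G(s) = (s - 2)/((s - 2)^2 + 36):
differentiating 2 times and applying the sign gives 2*(s - 2)*(s^2 - 4*s - 104)/(s^2 - 4*s + 40)^3.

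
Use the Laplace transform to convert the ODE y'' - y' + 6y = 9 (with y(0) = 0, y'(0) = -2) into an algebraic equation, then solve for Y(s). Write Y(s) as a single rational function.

Y(s) = (-2*s + 9)/(s^3 - s^2 + 6*s)

Apply the Laplace transform to the equation.
Using L{y''} = s^2 Y - s·y(0) - y'(0) and L{y'} = sY - y(0), with y(0) = 0, y'(0) = -2, the left side becomes (s^2 - s + 6)Y - (-2).
The right side is L{9} = 9/s.
So (s^2 - s + 6)Y = 9/s + (-2).
Isolate Y and clear denominators.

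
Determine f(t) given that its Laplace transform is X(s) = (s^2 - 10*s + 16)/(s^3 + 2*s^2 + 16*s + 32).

Factor the denominator: s^3 + 2*s^2 + 16*s + 32 = (s + 2)*(s^2 + 16).
Partial fraction decomposition gives [2/(s + 2)] + [-s/(s^2 + 16)] + [-8/(s^2 + 16)].
Invert each term: 2/(s + 2) ↔ 2e^(-2t); -1·s/(s^2 + 16) ↔ -cos(4t); -2·4/(s^2 + 16) ↔ -2sin(4t).

f(t) = -2*sin(4*t) - cos(4*t) + 2*exp(-2*t)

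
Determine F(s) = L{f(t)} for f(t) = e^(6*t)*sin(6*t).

L{sin(6t)} = 6/(s^2 + 36).
By the first shifting theorem, multiplying by e^(6t) replaces s with s - 6.

F(s) = 6/((s - 6)^2 + 36)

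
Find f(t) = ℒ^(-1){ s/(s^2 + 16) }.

Since L{cos(4t)} = s/(s^2 + 16), the inverse is cos(4*t).

f(t) = cos(4*t)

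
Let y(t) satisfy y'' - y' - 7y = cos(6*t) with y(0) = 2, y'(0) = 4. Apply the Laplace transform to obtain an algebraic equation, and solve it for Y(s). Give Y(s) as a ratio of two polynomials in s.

Apply the Laplace transform to the equation.
The derivative rules (L{y''} = s^2 Y - s·y(0) - y'(0) and L{y'} = sY - y(0), with y(0) = 2, y'(0) = 4) turn the left side into (s^2 - s - 7)Y - (2*s + 2).
The right side is L{cos(6*t)} = s/(s^2 + 36).
So (s^2 - s - 7)Y = s/(s^2 + 36) + (2*s + 2).
Solve for Y(s) and write it as one ratio of polynomials.

Y(s) = (2*s^3 + 2*s^2 + 73*s + 72)/(s^4 - s^3 + 29*s^2 - 36*s - 252)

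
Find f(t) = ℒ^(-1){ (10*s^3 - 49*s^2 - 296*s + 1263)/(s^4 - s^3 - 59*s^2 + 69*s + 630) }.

Factor the denominator: s^4 - s^3 - 59*s^2 + 69*s + 630 = (s - 6)*(s - 5)*(s + 3)*(s + 7).
Partial fraction decomposition gives [2/(s - 5)] + [-1/(s - 6)] + [5/(s + 3)] + [4/(s + 7)].
Invert each term: 2/(s - 5) ↔ 2e^(5t); -1/(s - 6) ↔ -e^(6t); 5/(s + 3) ↔ 5e^(-3t); 4/(s + 7) ↔ 4e^(-7t).

f(t) = -exp(6*t) + 2*exp(5*t) + 5*exp(-3*t) + 4*exp(-7*t)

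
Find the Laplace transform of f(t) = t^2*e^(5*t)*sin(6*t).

L{sin(6t)} = 6/(s^2 + 36).
Multiplying by e^(5t) shifts s → s - 5, so L{e^(5*t)*sin(6*t)} = 6/((s - 5)^2 + 36).
Then apply L{t^2·g(t)} = (-1)^2 d^2/ds^2[G(s)] with G(s) = 6/((s - 5)^2 + 36):
differentiating 2 times and applying the sign gives 36*(s^2 - 10*s + 13)/(s^2 - 10*s + 61)^3.

36*(s^2 - 10*s + 13)/(s^2 - 10*s + 61)^3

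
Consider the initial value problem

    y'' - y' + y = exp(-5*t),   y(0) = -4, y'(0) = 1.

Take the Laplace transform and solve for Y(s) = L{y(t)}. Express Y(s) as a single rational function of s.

Y(s) = (-4*s^2 - 15*s + 26)/(s^3 + 4*s^2 - 4*s + 5)

Laplace-transform each side.
Using L{y''} = s^2 Y - s·y(0) - y'(0) and L{y'} = sY - y(0), with y(0) = -4, y'(0) = 1, the left side becomes (s^2 - s + 1)Y - (-4*s + 5).
The right side is L{exp(-5*t)} = 1/(s + 5).
So (s^2 - s + 1)Y = 1/(s + 5) + (-4*s + 5).
Isolate Y and clear denominators.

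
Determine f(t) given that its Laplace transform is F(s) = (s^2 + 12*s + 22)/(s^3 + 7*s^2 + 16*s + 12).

f(t) = 2*t*exp(-2*t) + 6*exp(-2*t) - 5*exp(-3*t)

Factor the denominator: s^3 + 7*s^2 + 16*s + 12 = (s + 2)^2*(s + 3).
Partial fraction decomposition gives [6/(s + 2)] + [2/(s + 2)^2] + [-5/(s + 3)].
Invert each term: 6/(s + 2) ↔ 6e^(-2t); 2/(s + 2)^2 ↔ 2t·e^(-2t); -5/(s + 3) ↔ -5e^(-3t).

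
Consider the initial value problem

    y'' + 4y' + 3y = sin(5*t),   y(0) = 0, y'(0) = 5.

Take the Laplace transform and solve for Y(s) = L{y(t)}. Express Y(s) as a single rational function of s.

Y(s) = (5*s^2 + 130)/(s^4 + 4*s^3 + 28*s^2 + 100*s + 75)

Take the Laplace transform of both sides.
With L{y''} = s^2 Y - s·y(0) - y'(0) and L{y'} = sY - y(0), with y(0) = 0, y'(0) = 5: the LHS transforms to (s^2 + 4*s + 3)Y - (5).
The right side is L{sin(5*t)} = 5/(s^2 + 25).
So (s^2 + 4*s + 3)Y = 5/(s^2 + 25) + (5).
Isolate Y and clear denominators.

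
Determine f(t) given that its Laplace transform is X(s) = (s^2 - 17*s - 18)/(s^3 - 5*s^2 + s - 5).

f(t) = -3*exp(5*t) + 3*sin(t) + 4*cos(t)

Factor the denominator: s^3 - 5*s^2 + s - 5 = (s - 5)*(s^2 + 1).
Partial fraction decomposition gives [-3/(s - 5)] + [4*s/(s^2 + 1)] + [3/(s^2 + 1)].
Invert each term: -3/(s - 5) ↔ -3e^(5t); 4·s/(s^2 + 1) ↔ 4cos(t); 3·1/(s^2 + 1) ↔ 3sin(t).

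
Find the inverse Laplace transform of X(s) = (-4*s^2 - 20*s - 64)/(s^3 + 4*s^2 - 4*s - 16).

Factor the denominator: s^3 + 4*s^2 - 4*s - 16 = (s - 2)*(s + 2)*(s + 4).
Partial fraction decomposition gives [-5/(s - 2)] + [-4/(s + 4)] + [5/(s + 2)].
Invert each term: -5/(s - 2) ↔ -5e^(2t); -4/(s + 4) ↔ -4e^(-4t); 5/(s + 2) ↔ 5e^(-2t).

-5*exp(2*t) + 5*exp(-2*t) - 4*exp(-4*t)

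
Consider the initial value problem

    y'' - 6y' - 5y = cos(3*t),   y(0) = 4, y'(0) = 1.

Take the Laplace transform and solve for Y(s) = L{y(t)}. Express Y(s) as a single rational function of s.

Laplace-transform each side.
With L{y''} = s^2 Y - s·y(0) - y'(0) and L{y'} = sY - y(0), with y(0) = 4, y'(0) = 1: the LHS transforms to (s^2 - 6*s - 5)Y - (4*s - 23).
The right side is L{cos(3*t)} = s/(s^2 + 9).
So (s^2 - 6*s - 5)Y = s/(s^2 + 9) + (4*s - 23).
Solve for Y(s) and write it as one ratio of polynomials.

Y(s) = (4*s^3 - 23*s^2 + 37*s - 207)/(s^4 - 6*s^3 + 4*s^2 - 54*s - 45)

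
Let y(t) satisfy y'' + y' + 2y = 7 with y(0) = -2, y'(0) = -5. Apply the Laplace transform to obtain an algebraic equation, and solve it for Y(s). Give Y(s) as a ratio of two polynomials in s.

Take the Laplace transform of both sides.
With L{y''} = s^2 Y - s·y(0) - y'(0) and L{y'} = sY - y(0), with y(0) = -2, y'(0) = -5: the LHS transforms to (s^2 + s + 2)Y - (-2*s - 7).
The right side is L{7} = 7/s.
So (s^2 + s + 2)Y = 7/s + (-2*s - 7).
Divide through and combine into a single rational function.

Y(s) = (-2*s^2 - 7*s + 7)/(s^3 + s^2 + 2*s)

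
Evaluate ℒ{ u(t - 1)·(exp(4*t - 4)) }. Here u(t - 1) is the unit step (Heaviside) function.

By the second shifting theorem, L{u(t - c)·g(t - c)} = e^(-cs)·G(s) with c = 1 and G(s) = L{g(t)}.
L{e^(4t)} = 1/(s - 4).

exp(-s)/(s - 4)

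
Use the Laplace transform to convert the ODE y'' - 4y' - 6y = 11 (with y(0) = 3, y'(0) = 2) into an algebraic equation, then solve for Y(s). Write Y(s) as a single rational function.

Take the Laplace transform of both sides.
With L{y''} = s^2 Y - s·y(0) - y'(0) and L{y'} = sY - y(0), with y(0) = 3, y'(0) = 2: the LHS transforms to (s^2 - 4*s - 6)Y - (3*s - 10).
The right side is L{11} = 11/s.
So (s^2 - 4*s - 6)Y = 11/s + (3*s - 10).
Solve for Y(s) and write it as one ratio of polynomials.

Y(s) = (3*s^2 - 10*s + 11)/(s^3 - 4*s^2 - 6*s)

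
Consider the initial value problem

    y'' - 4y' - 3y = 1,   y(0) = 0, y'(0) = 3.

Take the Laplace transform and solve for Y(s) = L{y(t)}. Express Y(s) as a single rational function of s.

Y(s) = (3*s + 1)/(s^3 - 4*s^2 - 3*s)

Laplace-transform each side.
The derivative rules (L{y''} = s^2 Y - s·y(0) - y'(0) and L{y'} = sY - y(0), with y(0) = 0, y'(0) = 3) turn the left side into (s^2 - 4*s - 3)Y - (3).
The right side is L{1} = 1/s.
So (s^2 - 4*s - 3)Y = 1/s + (3).
Solve for Y(s) and write it as one ratio of polynomials.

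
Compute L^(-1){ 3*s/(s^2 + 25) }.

Since L{cos(5t)} = s/(s^2 + 25), the inverse is cos(5*t), scaled by 3.

3*cos(5*t)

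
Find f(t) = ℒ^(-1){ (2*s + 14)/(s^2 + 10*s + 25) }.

f(t) = 4*t*exp(-5*t) + 2*exp(-5*t)

Factor the denominator: s^2 + 10*s + 25 = (s + 5)^2.
Partial fraction decomposition gives [2/(s + 5)] + [4/(s + 5)^2].
Invert each term: 2/(s + 5) ↔ 2e^(-5t); 4/(s + 5)^2 ↔ 4t·e^(-5t).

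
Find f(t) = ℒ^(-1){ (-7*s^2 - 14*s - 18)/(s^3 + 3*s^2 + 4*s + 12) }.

f(t) = -sin(2*t) - 4*cos(2*t) - 3*exp(-3*t)

Factor the denominator: s^3 + 3*s^2 + 4*s + 12 = (s + 3)*(s^2 + 4).
Partial fraction decomposition gives [-3/(s + 3)] + [-4*s/(s^2 + 4)] + [-2/(s^2 + 4)].
Invert each term: -3/(s + 3) ↔ -3e^(-3t); -4·s/(s^2 + 4) ↔ -4cos(2t); -1·2/(s^2 + 4) ↔ -sin(2t).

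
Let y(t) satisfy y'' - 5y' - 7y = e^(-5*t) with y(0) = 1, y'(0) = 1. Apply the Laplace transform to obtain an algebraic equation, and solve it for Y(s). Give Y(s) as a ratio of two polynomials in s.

Transform both sides with L{·}.
With L{y''} = s^2 Y - s·y(0) - y'(0) and L{y'} = sY - y(0), with y(0) = 1, y'(0) = 1: the LHS transforms to (s^2 - 5*s - 7)Y - (s - 4).
The right side is L{e^(-5*t)} = 1/(s + 5).
So (s^2 - 5*s - 7)Y = 1/(s + 5) + (s - 4).
Divide through and combine into a single rational function.

Y(s) = (s^2 + s - 19)/(s^3 - 32*s - 35)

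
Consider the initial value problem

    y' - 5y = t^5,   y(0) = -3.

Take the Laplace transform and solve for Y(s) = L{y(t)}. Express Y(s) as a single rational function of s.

Y(s) = (-3*s^6 + 120)/(s^7 - 5*s^6)

Apply the Laplace transform to the equation.
Using L{y'} = sY - y(0) = sY - (-3), the left side becomes (s - 5)Y - (-3).
The right side is L{t^5} = 120/s^6.
So (s - 5)Y = 120/s^6 + (-3).
Isolate Y and clear denominators.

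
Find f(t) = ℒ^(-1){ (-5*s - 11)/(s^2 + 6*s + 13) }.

f(t) = 2*exp(-3*t)*sin(2*t) - 5*exp(-3*t)*cos(2*t)

Complete the square in the denominator: s^2 + 6*s + 13 = (s + 3)^2 + 2^2.
Split the numerator to match: -5*s - 11 = -5·(s + 3) + 2·2.
Invert each term: -5·(s + 3)/((s + 3)^2 + 4) ↔ -5e^(-3t)cos(2t); 2·2/((s + 3)^2 + 4) ↔ 2e^(-3t)sin(2t).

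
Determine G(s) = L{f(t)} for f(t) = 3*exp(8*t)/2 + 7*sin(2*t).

G(s) = 14/(s^2 + 4) + 3/(2*(s - 8))

By linearity of the Laplace transform, transform each term separately.
(7)·[L{sin(2t)} = 2/(s^2 + 4)]; (3/2)·[L{e^(8t)} = 1/(s - 8)].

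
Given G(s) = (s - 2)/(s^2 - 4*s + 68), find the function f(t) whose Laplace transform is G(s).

f(t) = exp(2*t)*cos(8*t)

Rewrite the denominator: s^2 - 4*s + 68 = (s - 2)^2 + 64.
The form in (s - 2) signals a first-shifting-theorem factor e^(2t).
Since L{cos(8t)} = s/(s^2 + 64), the inverse is e^(2*t)*cos(8*t).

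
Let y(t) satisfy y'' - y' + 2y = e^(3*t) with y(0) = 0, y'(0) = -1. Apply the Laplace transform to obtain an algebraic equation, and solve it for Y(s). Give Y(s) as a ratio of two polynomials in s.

Y(s) = (-s + 4)/(s^3 - 4*s^2 + 5*s - 6)

Apply the Laplace transform to the equation.
With L{y''} = s^2 Y - s·y(0) - y'(0) and L{y'} = sY - y(0), with y(0) = 0, y'(0) = -1: the LHS transforms to (s^2 - s + 2)Y - (-1).
The right side is L{e^(3*t)} = 1/(s - 3).
So (s^2 - s + 2)Y = 1/(s - 3) + (-1).
Divide through and combine into a single rational function.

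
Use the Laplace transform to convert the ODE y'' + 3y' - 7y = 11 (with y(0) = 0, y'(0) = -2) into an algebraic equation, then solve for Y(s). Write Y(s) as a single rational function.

Laplace-transform each side.
The derivative rules (L{y''} = s^2 Y - s·y(0) - y'(0) and L{y'} = sY - y(0), with y(0) = 0, y'(0) = -2) turn the left side into (s^2 + 3*s - 7)Y - (-2).
The right side is L{11} = 11/s.
So (s^2 + 3*s - 7)Y = 11/s + (-2).
Isolate Y and clear denominators.

Y(s) = (-2*s + 11)/(s^3 + 3*s^2 - 7*s)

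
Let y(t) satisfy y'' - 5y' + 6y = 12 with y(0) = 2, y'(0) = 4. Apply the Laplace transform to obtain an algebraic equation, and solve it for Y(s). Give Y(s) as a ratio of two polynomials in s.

Laplace-transform each side.
The derivative rules (L{y''} = s^2 Y - s·y(0) - y'(0) and L{y'} = sY - y(0), with y(0) = 2, y'(0) = 4) turn the left side into (s^2 - 5*s + 6)Y - (2*s - 6).
The right side is L{12} = 12/s.
So (s^2 - 5*s + 6)Y = 12/s + (2*s - 6).
Solve for Y(s) and write it as one ratio of polynomials.

Y(s) = (2*s^2 - 6*s + 12)/(s^3 - 5*s^2 + 6*s)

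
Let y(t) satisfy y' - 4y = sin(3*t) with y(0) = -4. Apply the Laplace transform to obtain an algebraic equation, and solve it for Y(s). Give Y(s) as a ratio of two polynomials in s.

Laplace-transform each side.
With L{y'} = sY - y(0) = sY - (-4): the LHS transforms to (s - 4)Y - (-4).
The right side is L{sin(3*t)} = 3/(s^2 + 9).
So (s - 4)Y = 3/(s^2 + 9) + (-4).
Isolate Y and clear denominators.

Y(s) = (-4*s^2 - 33)/(s^3 - 4*s^2 + 9*s - 36)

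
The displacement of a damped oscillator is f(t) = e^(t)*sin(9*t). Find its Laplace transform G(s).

G(s) = 9/((s - 1)^2 + 81)

L{sin(9t)} = 9/(s^2 + 81).
By the first shifting theorem, multiplying by e^(t) replaces s with s - 1.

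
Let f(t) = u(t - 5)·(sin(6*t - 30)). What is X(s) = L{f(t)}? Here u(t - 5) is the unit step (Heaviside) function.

By the second shifting theorem, L{u(t - c)·g(t - c)} = e^(-cs)·G(s) with c = 5 and G(s) = L{g(t)}.
L{sin(6t)} = 6/(s^2 + 36).

X(s) = 6*exp(-5*s)/(s^2 + 36)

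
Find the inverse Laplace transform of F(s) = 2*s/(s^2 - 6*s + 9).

Factor the denominator: s^2 - 6*s + 9 = (s - 3)^2.
Partial fraction decomposition gives [2/(s - 3)] + [6/(s - 3)^2].
Invert each term: 2/(s - 3) ↔ 2e^(3t); 6/(s - 3)^2 ↔ 6t·e^(3t).

6*t*exp(3*t) + 2*exp(3*t)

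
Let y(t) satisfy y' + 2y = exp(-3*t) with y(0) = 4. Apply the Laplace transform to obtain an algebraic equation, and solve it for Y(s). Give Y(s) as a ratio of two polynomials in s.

Y(s) = (4*s + 13)/(s^2 + 5*s + 6)

Transform both sides with L{·}.
Using L{y'} = sY - y(0) = sY - 4, the left side becomes (s + 2)Y - (4).
The right side is L{exp(-3*t)} = 1/(s + 3).
So (s + 2)Y = 1/(s + 3) + (4).
Solve for Y(s) and write it as one ratio of polynomials.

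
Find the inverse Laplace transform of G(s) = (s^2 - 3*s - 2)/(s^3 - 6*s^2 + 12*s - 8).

-2*t^2*exp(2*t) + t*exp(2*t) + exp(2*t)

Factor the denominator: s^3 - 6*s^2 + 12*s - 8 = (s - 2)^3.
Partial fraction decomposition gives [1/(s - 2)] + [(s - 2)^(-2)] + [-4/(s - 2)^3].
Invert each term: 1/(s - 2) ↔ e^(2t); 1/(s - 2)^2 ↔ t·e^(2t); -4/(s - 2)^3 ↔ (-2)t^2·e^(2t).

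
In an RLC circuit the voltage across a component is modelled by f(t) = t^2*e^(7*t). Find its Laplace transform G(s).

G(s) = 2/(s - 7)^3

L{e^(7t)} = 1/(s - 7).
Then apply L{t^2·g(t)} = (-1)^2 d^2/ds^2[H(s)] with H(s) = 1/(s - 7):
differentiating 2 times and applying the sign gives 2/(s - 7)^3.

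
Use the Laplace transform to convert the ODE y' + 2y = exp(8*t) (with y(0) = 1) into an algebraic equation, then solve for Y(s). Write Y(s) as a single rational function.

Laplace-transform each side.
The derivative rules (L{y'} = sY - y(0) = sY - 1) turn the left side into (s + 2)Y - (1).
The right side is L{exp(8*t)} = 1/(s - 8).
So (s + 2)Y = 1/(s - 8) + (1).
Solve for Y(s) and write it as one ratio of polynomials.

Y(s) = (s - 7)/(s^2 - 6*s - 16)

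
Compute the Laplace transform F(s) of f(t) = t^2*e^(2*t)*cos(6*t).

F(s) = 2*(s - 2)*(s^2 - 4*s - 104)/(s^2 - 4*s + 40)^3

L{cos(6t)} = s/(s^2 + 36).
Multiplying by e^(2t) shifts s → s - 2, so L{e^(2*t)*cos(6*t)} = (s - 2)/((s - 2)^2 + 36).
Then apply L{t^2·g(t)} = (-1)^2 d^2/ds^2[G(s)] with G(s) = (s - 2)/((s - 2)^2 + 36):
differentiating 2 times and applying the sign gives 2*(s - 2)*(s^2 - 4*s - 104)/(s^2 - 4*s + 40)^3.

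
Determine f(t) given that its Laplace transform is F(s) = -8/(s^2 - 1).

Factor the denominator: s^2 - 1 = (s - 1)*(s + 1).
Partial fraction decomposition gives [4/(s + 1)] + [-4/(s - 1)].
Invert each term: 4/(s + 1) ↔ 4e^(-t); -4/(s - 1) ↔ -4e^(t).

f(t) = -4*exp(t) + 4*exp(-t)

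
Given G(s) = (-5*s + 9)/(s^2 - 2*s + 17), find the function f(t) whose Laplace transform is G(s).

f(t) = exp(t)*sin(4*t) - 5*exp(t)*cos(4*t)

Complete the square in the denominator: s^2 - 2*s + 17 = (s - 1)^2 + 4^2.
Split the numerator to match: -5*s + 9 = -5·(s - 1) + 1·4.
Invert each term: -5·(s - 1)/((s - 1)^2 + 16) ↔ -5e^(t)cos(4t); 1·4/((s - 1)^2 + 16) ↔ e^(t)sin(4t).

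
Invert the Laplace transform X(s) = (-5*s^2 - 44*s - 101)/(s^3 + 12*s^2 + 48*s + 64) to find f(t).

Factor the denominator: s^3 + 12*s^2 + 48*s + 64 = (s + 4)^3.
Partial fraction decomposition gives [-5/(s + 4)] + [-4/(s + 4)^2] + [-5/(s + 4)^3].
Invert each term: -5/(s + 4) ↔ -5e^(-4t); -4/(s + 4)^2 ↔ -4t·e^(-4t); -5/(s + 4)^3 ↔ (-5/2)t^2·e^(-4t).

f(t) = -5*t^2*exp(-4*t)/2 - 4*t*exp(-4*t) - 5*exp(-4*t)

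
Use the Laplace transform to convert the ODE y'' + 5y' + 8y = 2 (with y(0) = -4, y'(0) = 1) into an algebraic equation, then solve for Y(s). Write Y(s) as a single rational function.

Take the Laplace transform of both sides.
With L{y''} = s^2 Y - s·y(0) - y'(0) and L{y'} = sY - y(0), with y(0) = -4, y'(0) = 1: the LHS transforms to (s^2 + 5*s + 8)Y - (-4*s - 19).
The right side is L{2} = 2/s.
So (s^2 + 5*s + 8)Y = 2/s + (-4*s - 19).
Solve for Y(s) and write it as one ratio of polynomials.

Y(s) = (-4*s^2 - 19*s + 2)/(s^3 + 5*s^2 + 8*s)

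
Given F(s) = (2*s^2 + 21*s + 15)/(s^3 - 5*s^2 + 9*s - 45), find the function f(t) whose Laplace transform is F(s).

f(t) = 5*exp(5*t) + 2*sin(3*t) - 3*cos(3*t)

Factor the denominator: s^3 - 5*s^2 + 9*s - 45 = (s - 5)*(s^2 + 9).
Partial fraction decomposition gives [5/(s - 5)] + [-3*s/(s^2 + 9)] + [6/(s^2 + 9)].
Invert each term: 5/(s - 5) ↔ 5e^(5t); -3·s/(s^2 + 9) ↔ -3cos(3t); 2·3/(s^2 + 9) ↔ 2sin(3t).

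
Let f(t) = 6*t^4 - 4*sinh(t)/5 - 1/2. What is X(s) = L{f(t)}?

X(s) = -4/(5*(s^2 - 1)) - 1/(2*s) + 144/s^5

Apply the Laplace transform termwise.
(-4/5)·[L{sinh(t)} = 1/(s^2 - 1)]; L{-1/2} = (-1/2)/s; (6)·[L{t^4} = 4!/s^5 = 24/s^5].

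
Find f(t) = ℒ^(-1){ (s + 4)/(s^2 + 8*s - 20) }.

f(t) = exp(-4*t)*cosh(6*t)

Rewrite the denominator: s^2 + 8*s - 20 = (s + 4)^2 - 36.
The form in (s + 4) signals a first-shifting-theorem factor e^(-4t).
Since L{cosh(6t)} = s/(s^2 - 36), the inverse is e^(-4*t)*cosh(6*t).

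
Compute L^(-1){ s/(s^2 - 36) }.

cosh(6*t)

Since L{cosh(6t)} = s/(s^2 - 36), the inverse is cosh(6*t).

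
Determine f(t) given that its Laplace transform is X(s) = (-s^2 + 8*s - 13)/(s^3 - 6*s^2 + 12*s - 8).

Factor the denominator: s^3 - 6*s^2 + 12*s - 8 = (s - 2)^3.
Partial fraction decomposition gives [-1/(s - 2)] + [4/(s - 2)^2] + [-1/(s - 2)^3].
Invert each term: -1/(s - 2) ↔ -e^(2t); 4/(s - 2)^2 ↔ 4t·e^(2t); -1/(s - 2)^3 ↔ (-1/2)t^2·e^(2t).

f(t) = -t^2*exp(2*t)/2 + 4*t*exp(2*t) - exp(2*t)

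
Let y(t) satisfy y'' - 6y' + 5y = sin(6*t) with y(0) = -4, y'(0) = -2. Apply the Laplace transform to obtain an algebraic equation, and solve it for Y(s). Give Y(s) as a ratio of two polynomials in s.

Y(s) = (-4*s^3 + 22*s^2 - 144*s + 798)/(s^4 - 6*s^3 + 41*s^2 - 216*s + 180)

Apply the Laplace transform to the equation.
Using L{y''} = s^2 Y - s·y(0) - y'(0) and L{y'} = sY - y(0), with y(0) = -4, y'(0) = -2, the left side becomes (s^2 - 6*s + 5)Y - (-4*s + 22).
The right side is L{sin(6*t)} = 6/(s^2 + 36).
So (s^2 - 6*s + 5)Y = 6/(s^2 + 36) + (-4*s + 22).
Isolate Y and clear denominators.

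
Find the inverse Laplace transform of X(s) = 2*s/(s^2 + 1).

Since L{cos(t)} = s/(s^2 + 1), the inverse is cos(t), scaled by 2.

2*cos(t)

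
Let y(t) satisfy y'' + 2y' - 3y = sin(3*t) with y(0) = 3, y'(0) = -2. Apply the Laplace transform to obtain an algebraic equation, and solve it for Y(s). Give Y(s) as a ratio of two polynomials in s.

Apply the Laplace transform to the equation.
With L{y''} = s^2 Y - s·y(0) - y'(0) and L{y'} = sY - y(0), with y(0) = 3, y'(0) = -2: the LHS transforms to (s^2 + 2*s - 3)Y - (3*s + 4).
The right side is L{sin(3*t)} = 3/(s^2 + 9).
So (s^2 + 2*s - 3)Y = 3/(s^2 + 9) + (3*s + 4).
Divide through and combine into a single rational function.

Y(s) = (3*s^3 + 4*s^2 + 27*s + 39)/(s^4 + 2*s^3 + 6*s^2 + 18*s - 27)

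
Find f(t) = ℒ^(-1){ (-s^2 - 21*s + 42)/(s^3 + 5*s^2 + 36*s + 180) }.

Factor the denominator: s^3 + 5*s^2 + 36*s + 180 = (s + 5)*(s^2 + 36).
Partial fraction decomposition gives [2/(s + 5)] + [-3*s/(s^2 + 36)] + [-6/(s^2 + 36)].
Invert each term: 2/(s + 5) ↔ 2e^(-5t); -3·s/(s^2 + 36) ↔ -3cos(6t); -1·6/(s^2 + 36) ↔ -sin(6t).

f(t) = -sin(6*t) - 3*cos(6*t) + 2*exp(-5*t)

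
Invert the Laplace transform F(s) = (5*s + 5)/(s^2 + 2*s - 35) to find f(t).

f(t) = 5*exp(-t)*cosh(6*t)

Rewrite the denominator: s^2 + 2*s - 35 = (s + 1)^2 - 36.
The form in (s + 1) signals a first-shifting-theorem factor e^(-t).
Since L{cosh(6t)} = s/(s^2 - 36), the inverse is e^(-t)*cosh(6*t), scaled by 5.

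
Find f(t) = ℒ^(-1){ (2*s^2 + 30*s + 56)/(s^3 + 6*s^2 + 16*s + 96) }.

f(t) = 3*sin(4*t) + 3*cos(4*t) - exp(-6*t)

Factor the denominator: s^3 + 6*s^2 + 16*s + 96 = (s + 6)*(s^2 + 16).
Partial fraction decomposition gives [-1/(s + 6)] + [3*s/(s^2 + 16)] + [12/(s^2 + 16)].
Invert each term: -1/(s + 6) ↔ -e^(-6t); 3·s/(s^2 + 16) ↔ 3cos(4t); 3·4/(s^2 + 16) ↔ 3sin(4t).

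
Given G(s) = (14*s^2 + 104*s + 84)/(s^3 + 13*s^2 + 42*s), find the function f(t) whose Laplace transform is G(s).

Factor the denominator: s^3 + 13*s^2 + 42*s = s*(s + 6)*(s + 7).
Partial fraction decomposition gives [6/(s + 7)] + [6/(s + 6)] + [2/s].
Invert each term: 6/(s + 7) ↔ 6e^(-7t); 6/(s + 6) ↔ 6e^(-6t); 2/(s - 0) ↔ 2e^(0t).

f(t) = 2 + 6*exp(-6*t) + 6*exp(-7*t)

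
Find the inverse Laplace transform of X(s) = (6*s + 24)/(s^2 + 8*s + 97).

Rewrite the denominator: s^2 + 8*s + 97 = (s + 4)^2 + 81.
The form in (s + 4) signals a first-shifting-theorem factor e^(-4t).
Since L{cos(9t)} = s/(s^2 + 81), the inverse is exp(-4*t)*cos(9*t), scaled by 6.

6*exp(-4*t)*cos(9*t)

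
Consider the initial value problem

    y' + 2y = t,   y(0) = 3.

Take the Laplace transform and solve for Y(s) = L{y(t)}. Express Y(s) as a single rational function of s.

Transform both sides with L{·}.
With L{y'} = sY - y(0) = sY - 3: the LHS transforms to (s + 2)Y - (3).
The right side is L{t} = s^(-2).
So (s + 2)Y = s^(-2) + (3).
Isolate Y and clear denominators.

Y(s) = (3*s^2 + 1)/(s^3 + 2*s^2)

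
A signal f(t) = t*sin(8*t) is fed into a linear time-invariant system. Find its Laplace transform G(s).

L{sin(8t)} = 8/(s^2 + 64).
Then apply L{t·g(t)} = -d/ds[H(s)] with H(s) = 8/(s^2 + 64):
differentiating 1 time and applying the sign gives 16*s/(s^2 + 64)^2.

G(s) = 16*s/(s^2 + 64)^2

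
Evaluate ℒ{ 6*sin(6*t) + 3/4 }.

36/(s^2 + 36) + 3/(4*s)

Apply the Laplace transform termwise.
L{3/4} = (3/4)/s; (6)·[L{sin(6t)} = 6/(s^2 + 36)].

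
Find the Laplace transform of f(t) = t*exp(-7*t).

L{e^(-7t)} = 1/(s + 7).
Then apply L{t·g(t)} = -d/ds[G(s)] with G(s) = 1/(s + 7):
differentiating 1 time and applying the sign gives (s + 7)^(-2).

(s + 7)^(-2)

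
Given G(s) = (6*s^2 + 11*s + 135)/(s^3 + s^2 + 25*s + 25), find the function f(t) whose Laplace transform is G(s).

Factor the denominator: s^3 + s^2 + 25*s + 25 = (s + 1)*(s^2 + 25).
Partial fraction decomposition gives [5/(s + 1)] + [s/(s^2 + 25)] + [10/(s^2 + 25)].
Invert each term: 5/(s + 1) ↔ 5e^(-t); 1·s/(s^2 + 25) ↔ cos(5t); 2·5/(s^2 + 25) ↔ 2sin(5t).

f(t) = 2*sin(5*t) + cos(5*t) + 5*exp(-t)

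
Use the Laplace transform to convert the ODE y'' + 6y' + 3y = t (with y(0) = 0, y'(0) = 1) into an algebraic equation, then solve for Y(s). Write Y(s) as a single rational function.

Y(s) = (s^2 + 1)/(s^4 + 6*s^3 + 3*s^2)

Transform both sides with L{·}.
The derivative rules (L{y''} = s^2 Y - s·y(0) - y'(0) and L{y'} = sY - y(0), with y(0) = 0, y'(0) = 1) turn the left side into (s^2 + 6*s + 3)Y - (1).
The right side is L{t} = s^(-2).
So (s^2 + 6*s + 3)Y = s^(-2) + (1).
Isolate Y and clear denominators.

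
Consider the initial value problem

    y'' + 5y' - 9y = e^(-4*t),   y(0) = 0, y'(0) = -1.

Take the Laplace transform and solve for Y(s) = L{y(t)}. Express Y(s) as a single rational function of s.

Laplace-transform each side.
The derivative rules (L{y''} = s^2 Y - s·y(0) - y'(0) and L{y'} = sY - y(0), with y(0) = 0, y'(0) = -1) turn the left side into (s^2 + 5*s - 9)Y - (-1).
The right side is L{e^(-4*t)} = 1/(s + 4).
So (s^2 + 5*s - 9)Y = 1/(s + 4) + (-1).
Divide through and combine into a single rational function.

Y(s) = (-s - 3)/(s^3 + 9*s^2 + 11*s - 36)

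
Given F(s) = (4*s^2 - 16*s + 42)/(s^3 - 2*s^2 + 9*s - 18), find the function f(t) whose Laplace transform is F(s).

f(t) = 2*exp(2*t) - 4*sin(3*t) + 2*cos(3*t)

Factor the denominator: s^3 - 2*s^2 + 9*s - 18 = (s - 2)*(s^2 + 9).
Partial fraction decomposition gives [2/(s - 2)] + [2*s/(s^2 + 9)] + [-12/(s^2 + 9)].
Invert each term: 2/(s - 2) ↔ 2e^(2t); 2·s/(s^2 + 9) ↔ 2cos(3t); -4·3/(s^2 + 9) ↔ -4sin(3t).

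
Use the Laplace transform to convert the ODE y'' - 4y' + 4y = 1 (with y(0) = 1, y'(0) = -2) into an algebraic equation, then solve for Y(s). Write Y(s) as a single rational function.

Transform both sides with L{·}.
Using L{y''} = s^2 Y - s·y(0) - y'(0) and L{y'} = sY - y(0), with y(0) = 1, y'(0) = -2, the left side becomes (s^2 - 4*s + 4)Y - (s - 6).
The right side is L{1} = 1/s.
So (s^2 - 4*s + 4)Y = 1/s + (s - 6).
Isolate Y and clear denominators.

Y(s) = (s^2 - 6*s + 1)/(s^3 - 4*s^2 + 4*s)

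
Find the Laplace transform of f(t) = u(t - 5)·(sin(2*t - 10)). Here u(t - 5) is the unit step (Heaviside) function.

2*exp(-5*s)/(s^2 + 4)

By the second shifting theorem, L{u(t - c)·g(t - c)} = e^(-cs)·G(s) with c = 5 and G(s) = L{g(t)}.
L{sin(2t)} = 2/(s^2 + 4).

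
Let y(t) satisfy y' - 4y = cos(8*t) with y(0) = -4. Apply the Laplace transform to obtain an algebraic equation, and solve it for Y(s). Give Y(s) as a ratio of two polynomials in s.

Take the Laplace transform of both sides.
Using L{y'} = sY - y(0) = sY - (-4), the left side becomes (s - 4)Y - (-4).
The right side is L{cos(8*t)} = s/(s^2 + 64).
So (s - 4)Y = s/(s^2 + 64) + (-4).
Solve for Y(s) and write it as one ratio of polynomials.

Y(s) = (-4*s^2 + s - 256)/(s^3 - 4*s^2 + 64*s - 256)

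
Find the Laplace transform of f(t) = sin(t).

L{sin(t)} = 1/(s^2 + 1).

1/(s^2 + 1)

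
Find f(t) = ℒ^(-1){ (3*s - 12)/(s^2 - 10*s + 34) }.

f(t) = exp(5*t)*sin(3*t) + 3*exp(5*t)*cos(3*t)

Complete the square in the denominator: s^2 - 10*s + 34 = (s - 5)^2 + 3^2.
Split the numerator to match: 3*s - 12 = 3·(s - 5) + 1·3.
Invert each term: 3·(s - 5)/((s - 5)^2 + 9) ↔ 3e^(5t)cos(3t); 1·3/((s - 5)^2 + 9) ↔ e^(5t)sin(3t).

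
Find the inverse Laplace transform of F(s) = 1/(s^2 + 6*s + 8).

Rewrite the denominator: s^2 + 6*s + 8 = (s + 3)^2 - 1.
The form in (s + 3) signals a first-shifting-theorem factor e^(-3t).
Since L{sinh(t)} = 1/(s^2 - 1), the inverse is e^(-3*t)*sinh(t).

exp(-3*t)*sinh(t)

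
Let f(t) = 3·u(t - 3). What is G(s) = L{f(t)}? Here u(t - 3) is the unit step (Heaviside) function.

By the second shifting theorem, L{u(t - c)·g(t - c)} = e^(-cs)·H(s) with c = 3 and H(s) = L{g(t)}.
L{3} = 3/s.

G(s) = 3*exp(-3*s)/s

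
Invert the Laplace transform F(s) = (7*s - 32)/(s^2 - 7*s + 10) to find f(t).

f(t) = exp(5*t) + 6*exp(2*t)

Factor the denominator: s^2 - 7*s + 10 = (s - 5)*(s - 2).
Partial fraction decomposition gives [1/(s - 5)] + [6/(s - 2)].
Invert each term: 1/(s - 5) ↔ e^(5t); 6/(s - 2) ↔ 6e^(2t).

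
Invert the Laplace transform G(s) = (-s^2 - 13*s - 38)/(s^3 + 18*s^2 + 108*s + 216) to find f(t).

f(t) = 2*t^2*exp(-6*t) - t*exp(-6*t) - exp(-6*t)

Factor the denominator: s^3 + 18*s^2 + 108*s + 216 = (s + 6)^3.
Partial fraction decomposition gives [-1/(s + 6)] + [-1/(s + 6)^2] + [4/(s + 6)^3].
Invert each term: -1/(s + 6) ↔ -e^(-6t); -1/(s + 6)^2 ↔ -t·e^(-6t); 4/(s + 6)^3 ↔ (2)t^2·e^(-6t).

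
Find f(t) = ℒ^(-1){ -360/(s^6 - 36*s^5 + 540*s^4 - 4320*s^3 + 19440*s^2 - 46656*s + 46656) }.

f(t) = -3*t^5*exp(6*t)

Rewrite the denominator: s^6 - 36*s^5 + 540*s^4 - 4320*s^3 + 19440*s^2 - 46656*s + 46656 = (s - 6)^6.
The form in (s - 6) signals a first-shifting-theorem factor e^(6t).
Since L{t^5} = 5!/s^6 = 120/s^6, the inverse is t^5*e^(6*t), scaled by -3.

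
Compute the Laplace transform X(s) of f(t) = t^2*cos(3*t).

L{cos(3t)} = s/(s^2 + 9).
Then apply L{t^2·g(t)} = (-1)^2 d^2/ds^2[G(s)] with G(s) = s/(s^2 + 9):
differentiating 2 times and applying the sign gives 2*s*(s^2 - 27)/(s^2 + 9)^3.

X(s) = 2*s*(s^2 - 27)/(s^2 + 9)^3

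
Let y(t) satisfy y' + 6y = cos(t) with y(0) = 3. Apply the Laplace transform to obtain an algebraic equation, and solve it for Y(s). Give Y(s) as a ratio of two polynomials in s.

Y(s) = (3*s^2 + s + 3)/(s^3 + 6*s^2 + s + 6)

Laplace-transform each side.
With L{y'} = sY - y(0) = sY - 3: the LHS transforms to (s + 6)Y - (3).
The right side is L{cos(t)} = s/(s^2 + 1).
So (s + 6)Y = s/(s^2 + 1) + (3).
Isolate Y and clear denominators.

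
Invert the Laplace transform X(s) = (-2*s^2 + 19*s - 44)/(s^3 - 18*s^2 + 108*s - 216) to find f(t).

f(t) = -t^2*exp(6*t) - 5*t*exp(6*t) - 2*exp(6*t)

Factor the denominator: s^3 - 18*s^2 + 108*s - 216 = (s - 6)^3.
Partial fraction decomposition gives [-2/(s - 6)] + [-5/(s - 6)^2] + [-2/(s - 6)^3].
Invert each term: -2/(s - 6) ↔ -2e^(6t); -5/(s - 6)^2 ↔ -5t·e^(6t); -2/(s - 6)^3 ↔ (-1)t^2·e^(6t).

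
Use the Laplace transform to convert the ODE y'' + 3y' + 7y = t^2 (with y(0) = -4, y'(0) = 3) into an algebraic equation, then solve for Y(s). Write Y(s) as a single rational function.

Y(s) = (-4*s^4 - 9*s^3 + 2)/(s^5 + 3*s^4 + 7*s^3)

Transform both sides with L{·}.
The derivative rules (L{y''} = s^2 Y - s·y(0) - y'(0) and L{y'} = sY - y(0), with y(0) = -4, y'(0) = 3) turn the left side into (s^2 + 3*s + 7)Y - (-4*s - 9).
The right side is L{t^2} = 2/s^3.
So (s^2 + 3*s + 7)Y = 2/s^3 + (-4*s - 9).
Solve for Y(s) and write it as one ratio of polynomials.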